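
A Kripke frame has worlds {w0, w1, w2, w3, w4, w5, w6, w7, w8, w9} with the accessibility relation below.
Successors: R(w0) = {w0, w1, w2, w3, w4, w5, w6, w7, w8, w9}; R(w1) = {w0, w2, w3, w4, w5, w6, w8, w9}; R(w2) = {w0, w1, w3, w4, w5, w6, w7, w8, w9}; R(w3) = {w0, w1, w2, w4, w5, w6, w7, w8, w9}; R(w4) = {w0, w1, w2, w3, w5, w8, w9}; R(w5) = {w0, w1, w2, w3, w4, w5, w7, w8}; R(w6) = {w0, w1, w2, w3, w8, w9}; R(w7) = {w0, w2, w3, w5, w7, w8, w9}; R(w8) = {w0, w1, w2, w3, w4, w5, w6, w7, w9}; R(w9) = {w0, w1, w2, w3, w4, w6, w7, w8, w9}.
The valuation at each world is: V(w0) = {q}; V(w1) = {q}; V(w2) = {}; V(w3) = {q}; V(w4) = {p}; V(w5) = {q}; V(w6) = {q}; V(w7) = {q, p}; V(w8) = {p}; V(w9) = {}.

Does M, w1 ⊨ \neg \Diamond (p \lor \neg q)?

No

At w1: \Diamond (p \lor \neg q) is true, so \neg \Diamond (p \lor \neg q) is false.
  At w1: \Diamond (p \lor \neg q) requires p \lor \neg q at some successor in {w0, w2, w3, w4, w5, w6, w8, w9}.
    p \lor \neg q holds at w2, so \Diamond (p \lor \neg q) is true at w1.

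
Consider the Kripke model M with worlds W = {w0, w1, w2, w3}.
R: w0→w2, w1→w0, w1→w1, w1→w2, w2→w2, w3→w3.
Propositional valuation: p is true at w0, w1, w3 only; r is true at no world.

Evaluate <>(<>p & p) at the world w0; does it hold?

No

At w0: <>(<>p & p) requires <>p & p at some successor in {w2}.
  At w2: <>p & p is false.
So <>(<>p & p) is false at w0.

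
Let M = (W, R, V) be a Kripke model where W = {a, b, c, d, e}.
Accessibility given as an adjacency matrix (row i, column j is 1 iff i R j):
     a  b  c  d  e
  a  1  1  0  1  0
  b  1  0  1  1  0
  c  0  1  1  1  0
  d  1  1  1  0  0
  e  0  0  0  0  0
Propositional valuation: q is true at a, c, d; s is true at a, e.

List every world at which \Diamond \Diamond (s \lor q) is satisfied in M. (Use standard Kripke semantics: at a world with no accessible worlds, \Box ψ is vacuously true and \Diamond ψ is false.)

Recall that \Diamond ψ holds at a world iff ψ holds at some accessible world.
Let φ = \Diamond \Diamond (s \lor q). Evaluate φ at each world:
  a (successors {a, b, d}): φ is true.
  b (successors {a, c, d}): φ is true.
  c (successors {b, c, d}): φ is true.
  d (successors {a, b, c}): φ is true.
  e (successors ∅): φ is false.
For instance, at d:
  At d: \Diamond \Diamond (s \lor q) requires \Diamond (s \lor q) at some successor in {a, b, c}.
    \Diamond (s \lor q) holds at a, so \Diamond \Diamond (s \lor q) is true at d.
      At a: \Diamond (s \lor q) requires s \lor q at some successor in {a, b, d}.
        s \lor q holds at a, so \Diamond (s \lor q) is true at a.
Satisfying worlds: {a, b, c, d}

a, b, c, d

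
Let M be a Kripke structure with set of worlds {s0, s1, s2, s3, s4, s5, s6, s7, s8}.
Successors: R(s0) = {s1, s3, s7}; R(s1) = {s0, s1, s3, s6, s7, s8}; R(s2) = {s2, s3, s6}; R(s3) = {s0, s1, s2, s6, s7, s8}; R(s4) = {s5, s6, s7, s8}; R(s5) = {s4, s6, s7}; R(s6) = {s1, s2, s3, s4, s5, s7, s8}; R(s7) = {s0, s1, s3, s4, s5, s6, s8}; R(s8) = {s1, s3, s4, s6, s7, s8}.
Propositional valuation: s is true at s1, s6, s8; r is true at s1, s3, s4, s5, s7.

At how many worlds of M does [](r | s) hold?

Let φ = [](r | s). Evaluate φ at each world:
  s0 (successors {s1, s3, s7}): φ is true.
  s1 (successors {s0, s1, s3, s6, s7, s8}): φ is false.
  s2 (successors {s2, s3, s6}): φ is false.
  s3 (successors {s0, s1, s2, s6, s7, s8}): φ is false.
  s4 (successors {s5, s6, s7, s8}): φ is true.
  s5 (successors {s4, s6, s7}): φ is true.
  s6 (successors {s1, s2, s3, s4, s5, s7, s8}): φ is false.
  s7 (successors {s0, s1, s3, s4, s5, s6, s8}): φ is false.
  s8 (successors {s1, s3, s4, s6, s7, s8}): φ is true.
For instance, at s7:
  At s7: [](r | s) requires r | s at every successor {s0, s1, s3, s4, s5, s6, s8}.
    r | s fails at s0, so [](r | s) is false at s7.
Satisfying worlds: {s0, s4, s5, s8}

4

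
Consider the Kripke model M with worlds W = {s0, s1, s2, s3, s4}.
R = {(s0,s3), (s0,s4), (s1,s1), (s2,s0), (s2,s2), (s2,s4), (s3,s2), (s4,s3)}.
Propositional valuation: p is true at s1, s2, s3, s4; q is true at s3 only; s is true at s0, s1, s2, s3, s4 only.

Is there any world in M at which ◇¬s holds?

No

Let φ = ◇¬s. Evaluate φ at each world:
  s0 (successors {s3, s4}): φ is false.
  s1 (successors {s1}): φ is false.
  s2 (successors {s0, s2, s4}): φ is false.
  s3 (successors {s2}): φ is false.
  s4 (successors {s3}): φ is false.
For instance, at s3:
  At s3: ◇¬s requires ¬s at some successor in {s2}.
    At s2: ¬s is false.
  So ◇¬s is false at s3.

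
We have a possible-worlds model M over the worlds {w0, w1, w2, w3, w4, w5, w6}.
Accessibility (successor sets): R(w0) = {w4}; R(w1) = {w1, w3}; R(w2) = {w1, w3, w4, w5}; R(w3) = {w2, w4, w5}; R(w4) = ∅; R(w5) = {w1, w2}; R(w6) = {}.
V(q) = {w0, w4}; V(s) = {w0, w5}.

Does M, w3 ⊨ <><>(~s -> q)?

Recall that <>ψ holds at a world iff ψ holds at some accessible world.
At w3: <><>(~s -> q) requires <>(~s -> q) at some successor in {w2, w4, w5}.
  <>(~s -> q) holds at w2, so <><>(~s -> q) is true at w3.
    At w2: <>(~s -> q) requires ~s -> q at some successor in {w1, w3, w4, w5}.
      ~s -> q holds at w4, so <>(~s -> q) is true at w2.

Yes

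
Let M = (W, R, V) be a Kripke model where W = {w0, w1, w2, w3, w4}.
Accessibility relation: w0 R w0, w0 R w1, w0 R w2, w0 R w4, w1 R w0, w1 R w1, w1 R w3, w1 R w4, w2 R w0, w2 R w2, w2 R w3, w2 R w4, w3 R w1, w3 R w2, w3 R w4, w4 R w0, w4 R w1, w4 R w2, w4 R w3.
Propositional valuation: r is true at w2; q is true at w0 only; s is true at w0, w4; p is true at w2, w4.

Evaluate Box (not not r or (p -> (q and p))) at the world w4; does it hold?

Yes

At w4: Box (not not r or (p -> (q and p))) requires not not r or (p -> (q and p)) at every successor {w0, w1, w2, w3}.
  At w0: not not r or (p -> (q and p)) is true.
  At w1: not not r or (p -> (q and p)) is true.
  At w2: not not r or (p -> (q and p)) is true.
  At w3: not not r or (p -> (q and p)) is true.
So Box (not not r or (p -> (q and p))) is true at w4.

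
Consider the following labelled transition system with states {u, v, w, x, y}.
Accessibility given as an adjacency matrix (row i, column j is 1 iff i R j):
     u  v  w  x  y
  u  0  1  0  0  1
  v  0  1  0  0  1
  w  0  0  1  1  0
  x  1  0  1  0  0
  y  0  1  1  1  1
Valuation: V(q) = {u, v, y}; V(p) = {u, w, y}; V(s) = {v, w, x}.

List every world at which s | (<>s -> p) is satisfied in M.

Let φ = s | (<>s -> p). Evaluate φ at each world:
  u (successors {v, y}): φ is true.
  v (successors {v, y}): φ is true.
  w (successors {w, x}): φ is true.
  x (successors {u, w}): φ is true.
  y (successors {v, w, x, y}): φ is true.
For instance, at x:
  At x: s is true, <>s -> p is false, so s | (<>s -> p) is true.
    At x: <>s is true, p is false, so <>s -> p is false.
      At x: <>s requires s at some successor in {u, w}.
        s holds at w, so <>s is true at x.
Satisfying worlds: {u, v, w, x, y}

u, v, w, x, y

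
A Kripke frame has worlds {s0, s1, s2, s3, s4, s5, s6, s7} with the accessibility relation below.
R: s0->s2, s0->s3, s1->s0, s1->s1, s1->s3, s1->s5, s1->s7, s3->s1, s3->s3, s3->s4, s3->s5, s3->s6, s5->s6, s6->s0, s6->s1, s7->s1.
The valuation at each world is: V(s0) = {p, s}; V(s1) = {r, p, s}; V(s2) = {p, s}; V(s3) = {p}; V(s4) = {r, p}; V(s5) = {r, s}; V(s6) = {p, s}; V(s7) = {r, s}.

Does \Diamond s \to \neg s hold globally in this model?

No

Let φ = \Diamond s \to \neg s. Evaluate φ at each world:
  s0 (successors {s2, s3}): φ is false.
  s1 (successors {s0, s1, s3, s5, s7}): φ is false.
  s2 (successors ∅): φ is true.
  s3 (successors {s1, s3, s4, s5, s6}): φ is true.
  s4 (successors ∅): φ is true.
  s5 (successors {s6}): φ is false.
  s6 (successors {s0, s1}): φ is false.
  s7 (successors {s1}): φ is false.
Detail at s0 (counterexample):
  At s0: \Diamond s is true, \neg s is false, so \Diamond s \to \neg s is false.
    At s0: \Diamond s requires s at some successor in {s2, s3}.
      s holds at s2, so \Diamond s is true at s0.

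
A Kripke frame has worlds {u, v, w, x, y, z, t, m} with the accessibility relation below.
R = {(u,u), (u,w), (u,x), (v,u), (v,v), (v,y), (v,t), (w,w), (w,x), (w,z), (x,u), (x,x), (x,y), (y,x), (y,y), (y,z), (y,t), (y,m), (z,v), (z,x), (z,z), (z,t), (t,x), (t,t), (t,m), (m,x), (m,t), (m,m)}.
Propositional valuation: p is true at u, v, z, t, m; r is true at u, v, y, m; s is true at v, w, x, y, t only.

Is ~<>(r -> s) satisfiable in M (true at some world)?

Let φ = ~<>(r -> s). Evaluate φ at each world:
  u (successors {u, w, x}): φ is false.
  v (successors {u, v, y, t}): φ is false.
  w (successors {w, x, z}): φ is false.
  x (successors {u, x, y}): φ is false.
  y (successors {x, y, z, t, m}): φ is false.
  z (successors {v, x, z, t}): φ is false.
  t (successors {x, t, m}): φ is false.
  m (successors {x, t, m}): φ is false.
For instance, at v:
  At v: <>(r -> s) is true, so ~<>(r -> s) is false.
    At v: <>(r -> s) requires r -> s at some successor in {u, v, y, t}.
      r -> s holds at v, so <>(r -> s) is true at v.

No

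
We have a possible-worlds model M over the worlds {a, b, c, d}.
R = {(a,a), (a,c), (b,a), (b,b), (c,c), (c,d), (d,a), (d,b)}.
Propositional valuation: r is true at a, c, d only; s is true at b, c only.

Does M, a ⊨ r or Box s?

Yes

At a: r is true, Box s is false, so r or Box s is true.
  At a: Box s requires s at every successor {a, c}.
    s fails at a, so Box s is false at a.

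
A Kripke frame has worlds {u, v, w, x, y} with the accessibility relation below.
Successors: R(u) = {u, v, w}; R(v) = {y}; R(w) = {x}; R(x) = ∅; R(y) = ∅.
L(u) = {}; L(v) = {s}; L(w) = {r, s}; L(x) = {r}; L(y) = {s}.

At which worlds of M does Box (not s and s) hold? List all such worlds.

x, y

Let φ = Box (not s and s). Evaluate φ at each world:
  u (successors {u, v, w}): φ is false.
  v (successors {y}): φ is false.
  w (successors {x}): φ is false.
  x (successors ∅): φ is true.
  y (successors ∅): φ is true.
For instance, at u:
  At u: Box (not s and s) requires not s and s at every successor {u, v, w}.
    not s and s fails at u, so Box (not s and s) is false at u.
Satisfying worlds: {x, y}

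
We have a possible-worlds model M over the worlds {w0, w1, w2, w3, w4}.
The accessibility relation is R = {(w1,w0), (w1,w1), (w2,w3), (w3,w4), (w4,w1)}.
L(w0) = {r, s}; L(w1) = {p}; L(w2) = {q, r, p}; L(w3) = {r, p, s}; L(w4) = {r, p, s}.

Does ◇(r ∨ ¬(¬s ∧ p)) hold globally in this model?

No

Let φ = ◇(r ∨ ¬(¬s ∧ p)). Evaluate φ at each world:
  w0 (successors ∅): φ is false.
  w1 (successors {w0, w1}): φ is true.
  w2 (successors {w3}): φ is true.
  w3 (successors {w4}): φ is true.
  w4 (successors {w1}): φ is false.
Detail at w0 (counterexample):
  At w0: no accessible worlds, so ◇(r ∨ ¬(¬s ∧ p)) is false.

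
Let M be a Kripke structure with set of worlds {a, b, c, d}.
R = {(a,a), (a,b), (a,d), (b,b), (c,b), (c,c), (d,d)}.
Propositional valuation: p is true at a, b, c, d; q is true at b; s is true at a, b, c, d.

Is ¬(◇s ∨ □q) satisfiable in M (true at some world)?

Let φ = ¬(◇s ∨ □q). Evaluate φ at each world:
  a (successors {a, b, d}): φ is false.
  b (successors {b}): φ is false.
  c (successors {b, c}): φ is false.
  d (successors {d}): φ is false.
For instance, at d:
  At d: ◇s ∨ □q is true, so ¬(◇s ∨ □q) is false.
    At d: ◇s is true, □q is false, so ◇s ∨ □q is true.
      At d: ◇s requires s at some successor in {d}.
        s holds at d, so ◇s is true at d.
      At d: □q requires q at every successor {d}.
        q fails at d, so □q is false at d.

No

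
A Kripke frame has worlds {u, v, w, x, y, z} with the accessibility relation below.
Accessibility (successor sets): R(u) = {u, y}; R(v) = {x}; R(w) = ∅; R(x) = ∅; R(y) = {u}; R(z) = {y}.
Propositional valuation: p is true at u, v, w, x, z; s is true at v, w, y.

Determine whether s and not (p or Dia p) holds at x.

No

At x: s is false, not (p or Dia p) is false, so s and not (p or Dia p) is false.
  At x: p or Dia p is true, so not (p or Dia p) is false.
    At x: p is true, Dia p is false, so p or Dia p is true.
      At x: no accessible worlds, so Dia p is false.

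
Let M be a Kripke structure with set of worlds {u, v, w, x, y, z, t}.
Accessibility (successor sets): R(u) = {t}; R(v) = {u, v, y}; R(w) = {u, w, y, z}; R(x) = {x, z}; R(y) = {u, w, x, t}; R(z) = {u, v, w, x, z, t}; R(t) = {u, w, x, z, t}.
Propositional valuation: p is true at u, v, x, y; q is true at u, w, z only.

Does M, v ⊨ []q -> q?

Recall that []ψ holds at a world iff ψ holds at every accessible world, and <>ψ holds iff ψ holds at some accessible world.
At v: []q is false, q is false, so []q -> q is true.
  At v: []q requires q at every successor {u, v, y}.
    q fails at v, so []q is false at v.

Yes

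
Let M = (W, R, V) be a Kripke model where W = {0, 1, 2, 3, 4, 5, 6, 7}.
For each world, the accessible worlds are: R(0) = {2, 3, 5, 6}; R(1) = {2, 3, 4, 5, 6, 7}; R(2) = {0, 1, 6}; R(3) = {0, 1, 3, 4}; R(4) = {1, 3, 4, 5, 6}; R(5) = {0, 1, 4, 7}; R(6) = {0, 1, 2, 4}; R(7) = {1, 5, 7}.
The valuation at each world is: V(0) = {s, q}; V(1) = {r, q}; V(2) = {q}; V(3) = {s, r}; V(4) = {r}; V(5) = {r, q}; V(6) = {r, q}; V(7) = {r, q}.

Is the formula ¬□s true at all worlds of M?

Yes

Let φ = ¬□s. Evaluate φ at each world:
  0 (successors {2, 3, 5, 6}): φ is true.
  1 (successors {2, 3, 4, 5, 6, 7}): φ is true.
  2 (successors {0, 1, 6}): φ is true.
  3 (successors {0, 1, 3, 4}): φ is true.
  4 (successors {1, 3, 4, 5, 6}): φ is true.
  5 (successors {0, 1, 4, 7}): φ is true.
  6 (successors {0, 1, 2, 4}): φ is true.
  7 (successors {1, 5, 7}): φ is true.
For instance, at 2:
  At 2: □s is false, so ¬□s is true.
    At 2: □s requires s at every successor {0, 1, 6}.
      s fails at 1, so □s is false at 2.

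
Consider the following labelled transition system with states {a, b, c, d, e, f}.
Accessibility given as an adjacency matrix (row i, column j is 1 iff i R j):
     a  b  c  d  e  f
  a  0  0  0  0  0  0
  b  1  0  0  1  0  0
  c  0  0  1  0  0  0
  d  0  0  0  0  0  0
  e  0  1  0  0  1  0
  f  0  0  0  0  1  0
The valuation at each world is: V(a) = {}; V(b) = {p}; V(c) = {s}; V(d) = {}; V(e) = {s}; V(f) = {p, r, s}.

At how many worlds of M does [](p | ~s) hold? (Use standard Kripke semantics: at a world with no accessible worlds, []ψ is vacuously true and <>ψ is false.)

Let φ = [](p | ~s). Evaluate φ at each world:
  a (successors ∅): φ is true.
  b (successors {a, d}): φ is true.
  c (successors {c}): φ is false.
  d (successors ∅): φ is true.
  e (successors {b, e}): φ is false.
  f (successors {e}): φ is false.
For instance, at f:
  At f: [](p | ~s) requires p | ~s at every successor {e}.
    p | ~s fails at e, so [](p | ~s) is false at f.
Satisfying worlds: {a, b, d}

3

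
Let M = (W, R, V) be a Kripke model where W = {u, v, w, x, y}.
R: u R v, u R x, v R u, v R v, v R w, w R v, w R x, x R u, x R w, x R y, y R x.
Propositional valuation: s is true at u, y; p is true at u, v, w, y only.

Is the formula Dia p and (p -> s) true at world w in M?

No

Recall that Dia ψ holds at a world iff ψ holds at some accessible world.
At w: Dia p is true, p -> s is false, so Dia p and (p -> s) is false.
  At w: Dia p requires p at some successor in {v, x}.
    p holds at v, so Dia p is true at w.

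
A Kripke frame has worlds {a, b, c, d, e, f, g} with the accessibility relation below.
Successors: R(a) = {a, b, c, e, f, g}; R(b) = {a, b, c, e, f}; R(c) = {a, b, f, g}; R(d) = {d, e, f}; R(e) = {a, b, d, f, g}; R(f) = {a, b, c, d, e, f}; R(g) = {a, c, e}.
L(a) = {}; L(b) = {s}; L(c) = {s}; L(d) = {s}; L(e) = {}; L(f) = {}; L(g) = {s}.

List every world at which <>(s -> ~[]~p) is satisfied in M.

a, b, c, d, e, f, g

Let φ = <>(s -> ~[]~p). Evaluate φ at each world:
  a (successors {a, b, c, e, f, g}): φ is true.
  b (successors {a, b, c, e, f}): φ is true.
  c (successors {a, b, f, g}): φ is true.
  d (successors {d, e, f}): φ is true.
  e (successors {a, b, d, f, g}): φ is true.
  f (successors {a, b, c, d, e, f}): φ is true.
  g (successors {a, c, e}): φ is true.
For instance, at e:
  At e: <>(s -> ~[]~p) requires s -> ~[]~p at some successor in {a, b, d, f, g}.
    s -> ~[]~p holds at a, so <>(s -> ~[]~p) is true at e.
      At a: s is false, ~[]~p is false, so s -> ~[]~p is true.
Satisfying worlds: {a, b, c, d, e, f, g}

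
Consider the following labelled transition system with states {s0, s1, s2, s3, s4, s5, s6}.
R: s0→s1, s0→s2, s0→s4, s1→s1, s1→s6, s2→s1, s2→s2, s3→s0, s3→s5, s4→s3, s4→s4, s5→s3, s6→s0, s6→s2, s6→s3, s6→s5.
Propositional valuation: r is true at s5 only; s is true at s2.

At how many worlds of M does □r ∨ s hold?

1

Let φ = □r ∨ s. Evaluate φ at each world:
  s0 (successors {s1, s2, s4}): φ is false.
  s1 (successors {s1, s6}): φ is false.
  s2 (successors {s1, s2}): φ is true.
  s3 (successors {s0, s5}): φ is false.
  s4 (successors {s3, s4}): φ is false.
  s5 (successors {s3}): φ is false.
  s6 (successors {s0, s2, s3, s5}): φ is false.
For instance, at s1:
  At s1: □r is false, s is false, so □r ∨ s is false.
    At s1: □r requires r at every successor {s1, s6}.
      r fails at s1, so □r is false at s1.
Satisfying worlds: {s2}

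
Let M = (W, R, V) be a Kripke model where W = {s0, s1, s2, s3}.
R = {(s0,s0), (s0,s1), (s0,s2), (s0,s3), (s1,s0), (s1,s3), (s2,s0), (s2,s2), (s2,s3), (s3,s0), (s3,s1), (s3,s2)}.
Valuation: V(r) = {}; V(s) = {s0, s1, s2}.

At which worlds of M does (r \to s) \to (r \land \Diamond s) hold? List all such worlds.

Let φ = (r \to s) \to (r \land \Diamond s). Evaluate φ at each world:
  s0 (successors {s0, s1, s2, s3}): φ is false.
  s1 (successors {s0, s3}): φ is false.
  s2 (successors {s0, s2, s3}): φ is false.
  s3 (successors {s0, s1, s2}): φ is false.
For instance, at s0:
  At s0: r \to s is true, r \land \Diamond s is false, so (r \to s) \to (r \land \Diamond s) is false.
    At s0: r is false, \Diamond s is true, so r \land \Diamond s is false.
      At s0: \Diamond s requires s at some successor in {s0, s1, s2, s3}.
        s holds at s0, so \Diamond s is true at s0.
Satisfying worlds: none.

none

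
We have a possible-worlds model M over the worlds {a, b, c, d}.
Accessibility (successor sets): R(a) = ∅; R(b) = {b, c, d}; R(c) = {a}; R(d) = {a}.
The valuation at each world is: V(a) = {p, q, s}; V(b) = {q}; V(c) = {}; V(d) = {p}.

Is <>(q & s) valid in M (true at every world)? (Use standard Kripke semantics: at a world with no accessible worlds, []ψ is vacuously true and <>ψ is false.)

No

Recall that <>ψ holds at a world iff ψ holds at some accessible world.
Let φ = <>(q & s). Evaluate φ at each world:
  a (successors ∅): φ is false.
  b (successors {b, c, d}): φ is false.
  c (successors {a}): φ is true.
  d (successors {a}): φ is true.
Detail at a (counterexample):
  At a: no accessible worlds, so <>(q & s) is false.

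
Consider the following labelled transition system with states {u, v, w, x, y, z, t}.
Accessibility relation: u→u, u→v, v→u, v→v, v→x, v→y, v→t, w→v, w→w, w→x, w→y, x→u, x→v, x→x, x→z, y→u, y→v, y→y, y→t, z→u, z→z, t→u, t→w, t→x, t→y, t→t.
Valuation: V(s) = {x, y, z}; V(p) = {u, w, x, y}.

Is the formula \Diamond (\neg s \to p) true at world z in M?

Yes

Recall that \Diamond ψ holds at a world iff ψ holds at some accessible world.
At z: \Diamond (\neg s \to p) requires \neg s \to p at some successor in {u, z}.
  \neg s \to p holds at u, so \Diamond (\neg s \to p) is true at z.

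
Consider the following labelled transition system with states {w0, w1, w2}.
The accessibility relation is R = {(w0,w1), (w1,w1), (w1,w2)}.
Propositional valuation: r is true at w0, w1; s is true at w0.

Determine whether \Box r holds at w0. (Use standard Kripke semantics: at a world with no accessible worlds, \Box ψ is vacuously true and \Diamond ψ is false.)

Yes

At w0: \Box r requires r at every successor {w1}.
  At w1: r is true.
So \Box r is true at w0.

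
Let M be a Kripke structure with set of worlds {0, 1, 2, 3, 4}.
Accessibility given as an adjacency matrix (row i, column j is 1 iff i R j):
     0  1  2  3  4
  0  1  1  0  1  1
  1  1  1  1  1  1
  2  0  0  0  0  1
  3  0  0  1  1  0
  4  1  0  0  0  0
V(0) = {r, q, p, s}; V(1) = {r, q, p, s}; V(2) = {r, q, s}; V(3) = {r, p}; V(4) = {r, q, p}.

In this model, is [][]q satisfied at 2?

Yes

At 2: [][]q requires []q at every successor {4}.
    At 4: []q requires q at every successor {0}.
      At 0: q is true.
    So []q is true at 4.
So [][]q is true at 2.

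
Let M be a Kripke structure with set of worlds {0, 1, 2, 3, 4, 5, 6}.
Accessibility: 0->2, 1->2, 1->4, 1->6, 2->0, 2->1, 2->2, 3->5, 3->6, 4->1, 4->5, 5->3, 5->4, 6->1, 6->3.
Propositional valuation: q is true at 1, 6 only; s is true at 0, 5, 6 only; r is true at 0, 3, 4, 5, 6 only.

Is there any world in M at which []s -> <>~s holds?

Yes

Let φ = []s -> <>~s. Evaluate φ at each world:
  0 (successors {2}): φ is true.
  1 (successors {2, 4, 6}): φ is true.
  2 (successors {0, 1, 2}): φ is true.
  3 (successors {5, 6}): φ is false.
  4 (successors {1, 5}): φ is true.
  5 (successors {3, 4}): φ is true.
  6 (successors {1, 3}): φ is true.
Detail at 0 (witness):
  At 0: []s is false, <>~s is true, so []s -> <>~s is true.
    At 0: []s requires s at every successor {2}.
      s fails at 2, so []s is false at 0.
    At 0: <>~s requires ~s at some successor in {2}.
      ~s holds at 2, so <>~s is true at 0.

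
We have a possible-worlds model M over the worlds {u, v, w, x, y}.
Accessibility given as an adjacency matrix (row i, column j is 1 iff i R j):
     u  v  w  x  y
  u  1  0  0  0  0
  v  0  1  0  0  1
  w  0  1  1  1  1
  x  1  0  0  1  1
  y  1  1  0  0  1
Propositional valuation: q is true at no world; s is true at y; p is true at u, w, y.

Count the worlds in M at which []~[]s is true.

5

Recall that []ψ holds at a world iff ψ holds at every accessible world, and <>ψ holds iff ψ holds at some accessible world.
Let φ = []~[]s. Evaluate φ at each world:
  u (successors {u}): φ is true.
  v (successors {v, y}): φ is true.
  w (successors {v, w, x, y}): φ is true.
  x (successors {u, x, y}): φ is true.
  y (successors {u, v, y}): φ is true.
For instance, at y:
  At y: []~[]s requires ~[]s at every successor {u, v, y}.
      At u: []s is false, so ~[]s is true.
      At v: []s is false, so ~[]s is true.
      At y: []s is false, so ~[]s is true.
  So []~[]s is true at y.
Satisfying worlds: {u, v, w, x, y}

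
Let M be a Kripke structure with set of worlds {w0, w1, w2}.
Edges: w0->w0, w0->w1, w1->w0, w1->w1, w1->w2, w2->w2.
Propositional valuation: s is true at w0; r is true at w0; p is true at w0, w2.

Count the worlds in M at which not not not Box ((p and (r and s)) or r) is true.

3

Let φ = not not not Box ((p and (r and s)) or r). Evaluate φ at each world:
  w0 (successors {w0, w1}): φ is true.
  w1 (successors {w0, w1, w2}): φ is true.
  w2 (successors {w2}): φ is true.
For instance, at w1:
  At w1: not not Box ((p and (r and s)) or r) is false, so not not not Box ((p and (r and s)) or r) is true.
    At w1: not Box ((p and (r and s)) or r) is true, so not not Box ((p and (r and s)) or r) is false.
      At w1: Box ((p and (r and s)) or r) is false, so not Box ((p and (r and s)) or r) is true.
Satisfying worlds: {w0, w1, w2}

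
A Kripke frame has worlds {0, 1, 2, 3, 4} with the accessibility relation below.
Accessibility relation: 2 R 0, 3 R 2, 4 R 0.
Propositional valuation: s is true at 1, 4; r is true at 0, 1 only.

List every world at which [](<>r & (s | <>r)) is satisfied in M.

Recall that []ψ holds at a world iff ψ holds at every accessible world, and <>ψ holds iff ψ holds at some accessible world.
Let φ = [](<>r & (s | <>r)). Evaluate φ at each world:
  0 (successors ∅): φ is true.
  1 (successors ∅): φ is true.
  2 (successors {0}): φ is false.
  3 (successors {2}): φ is true.
  4 (successors {0}): φ is false.
For instance, at 2:
  At 2: [](<>r & (s | <>r)) requires <>r & (s | <>r) at every successor {0}.
    <>r & (s | <>r) fails at 0, so [](<>r & (s | <>r)) is false at 2.
      At 0: <>r is false, s | <>r is false, so <>r & (s | <>r) is false.
Satisfying worlds: {0, 1, 3}

0, 1, 3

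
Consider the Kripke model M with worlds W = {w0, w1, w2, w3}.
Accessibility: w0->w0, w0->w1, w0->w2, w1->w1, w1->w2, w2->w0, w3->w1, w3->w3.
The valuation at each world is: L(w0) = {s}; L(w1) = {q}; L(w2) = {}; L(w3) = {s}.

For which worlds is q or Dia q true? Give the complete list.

Recall that Dia ψ holds at a world iff ψ holds at some accessible world.
Let φ = q or Dia q. Evaluate φ at each world:
  w0 (successors {w0, w1, w2}): φ is true.
  w1 (successors {w1, w2}): φ is true.
  w2 (successors {w0}): φ is false.
  w3 (successors {w1, w3}): φ is true.
For instance, at w1:
  At w1: q is true, Dia q is true, so q or Dia q is true.
    At w1: Dia q requires q at some successor in {w1, w2}.
      q holds at w1, so Dia q is true at w1.
Satisfying worlds: {w0, w1, w3}

w0, w1, w3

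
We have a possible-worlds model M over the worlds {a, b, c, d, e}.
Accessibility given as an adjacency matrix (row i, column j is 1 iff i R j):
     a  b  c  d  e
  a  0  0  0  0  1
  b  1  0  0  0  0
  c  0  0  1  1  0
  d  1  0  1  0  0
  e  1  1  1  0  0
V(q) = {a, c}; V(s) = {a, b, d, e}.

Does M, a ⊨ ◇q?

No

At a: ◇q requires q at some successor in {e}.
  At e: q is false.
So ◇q is false at a.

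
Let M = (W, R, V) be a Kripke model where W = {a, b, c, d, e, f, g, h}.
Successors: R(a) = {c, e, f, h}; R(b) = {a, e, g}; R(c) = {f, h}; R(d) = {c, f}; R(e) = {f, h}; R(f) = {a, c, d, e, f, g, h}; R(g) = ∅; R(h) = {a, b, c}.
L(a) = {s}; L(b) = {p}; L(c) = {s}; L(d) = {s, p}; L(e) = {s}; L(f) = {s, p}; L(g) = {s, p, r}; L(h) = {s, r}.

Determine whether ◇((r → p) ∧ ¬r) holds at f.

Recall that ◇ψ holds at a world iff ψ holds at some accessible world.
At f: ◇((r → p) ∧ ¬r) requires (r → p) ∧ ¬r at some successor in {a, c, d, e, f, g, h}.
  (r → p) ∧ ¬r holds at a, so ◇((r → p) ∧ ¬r) is true at f.

Yes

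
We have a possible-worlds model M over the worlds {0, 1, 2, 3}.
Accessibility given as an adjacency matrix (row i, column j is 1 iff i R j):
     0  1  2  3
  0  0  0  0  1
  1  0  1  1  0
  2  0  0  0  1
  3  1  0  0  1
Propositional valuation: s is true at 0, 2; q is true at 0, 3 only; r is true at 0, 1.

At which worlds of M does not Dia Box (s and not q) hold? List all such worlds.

Let φ = not Dia Box (s and not q). Evaluate φ at each world:
  0 (successors {3}): φ is true.
  1 (successors {1, 2}): φ is true.
  2 (successors {3}): φ is true.
  3 (successors {0, 3}): φ is true.
For instance, at 2:
  At 2: Dia Box (s and not q) is false, so not Dia Box (s and not q) is true.
    At 2: Dia Box (s and not q) requires Box (s and not q) at some successor in {3}.
      At 3: Box (s and not q) is false.
    So Dia Box (s and not q) is false at 2.
Satisfying worlds: {0, 1, 2, 3}

0, 1, 2, 3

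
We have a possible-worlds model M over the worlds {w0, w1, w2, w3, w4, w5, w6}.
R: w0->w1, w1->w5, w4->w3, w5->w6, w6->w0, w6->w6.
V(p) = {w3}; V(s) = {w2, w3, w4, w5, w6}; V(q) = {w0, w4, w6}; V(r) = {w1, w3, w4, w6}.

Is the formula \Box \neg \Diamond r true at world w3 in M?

Yes

At w3: no accessible worlds, so \Box \neg \Diamond r holds vacuously.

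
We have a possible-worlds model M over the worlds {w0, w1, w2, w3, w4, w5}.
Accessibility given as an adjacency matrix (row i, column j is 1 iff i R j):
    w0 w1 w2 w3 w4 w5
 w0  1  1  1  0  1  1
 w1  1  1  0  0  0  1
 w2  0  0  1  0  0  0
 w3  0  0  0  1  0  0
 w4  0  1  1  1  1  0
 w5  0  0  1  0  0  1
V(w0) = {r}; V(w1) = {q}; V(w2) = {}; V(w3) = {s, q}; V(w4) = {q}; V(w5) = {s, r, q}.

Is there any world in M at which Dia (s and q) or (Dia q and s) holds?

Yes

Let φ = Dia (s and q) or (Dia q and s). Evaluate φ at each world:
  w0 (successors {w0, w1, w2, w4, w5}): φ is true.
  w1 (successors {w0, w1, w5}): φ is true.
  w2 (successors {w2}): φ is false.
  w3 (successors {w3}): φ is true.
  w4 (successors {w1, w2, w3, w4}): φ is true.
  w5 (successors {w2, w5}): φ is true.
Detail at w0 (witness):
  At w0: Dia (s and q) is true, Dia q and s is false, so Dia (s and q) or (Dia q and s) is true.
    At w0: Dia (s and q) requires s and q at some successor in {w0, w1, w2, w4, w5}.
      s and q holds at w5, so Dia (s and q) is true at w0.
    At w0: Dia q is true, s is false, so Dia q and s is false.
      At w0: Dia q requires q at some successor in {w0, w1, w2, w4, w5}.
        q holds at w1, so Dia q is true at w0.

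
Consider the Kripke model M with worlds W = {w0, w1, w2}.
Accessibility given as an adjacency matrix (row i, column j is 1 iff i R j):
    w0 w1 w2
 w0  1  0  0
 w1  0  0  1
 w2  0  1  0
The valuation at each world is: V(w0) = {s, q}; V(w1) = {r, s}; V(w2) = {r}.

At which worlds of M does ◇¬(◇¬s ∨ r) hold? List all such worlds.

w0

Recall that ◇ψ holds at a world iff ψ holds at some accessible world.
Let φ = ◇¬(◇¬s ∨ r). Evaluate φ at each world:
  w0 (successors {w0}): φ is true.
  w1 (successors {w2}): φ is false.
  w2 (successors {w1}): φ is false.
For instance, at w1:
  At w1: ◇¬(◇¬s ∨ r) requires ¬(◇¬s ∨ r) at some successor in {w2}.
    At w2: ¬(◇¬s ∨ r) is false.
  So ◇¬(◇¬s ∨ r) is false at w1.
Satisfying worlds: {w0}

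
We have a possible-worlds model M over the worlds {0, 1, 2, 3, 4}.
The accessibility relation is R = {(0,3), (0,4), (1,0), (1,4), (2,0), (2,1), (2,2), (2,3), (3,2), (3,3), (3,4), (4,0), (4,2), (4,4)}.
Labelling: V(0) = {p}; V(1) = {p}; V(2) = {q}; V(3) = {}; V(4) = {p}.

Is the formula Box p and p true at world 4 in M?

At 4: Box p is false, p is true, so Box p and p is false.
  At 4: Box p requires p at every successor {0, 2, 4}.
    p fails at 2, so Box p is false at 4.

No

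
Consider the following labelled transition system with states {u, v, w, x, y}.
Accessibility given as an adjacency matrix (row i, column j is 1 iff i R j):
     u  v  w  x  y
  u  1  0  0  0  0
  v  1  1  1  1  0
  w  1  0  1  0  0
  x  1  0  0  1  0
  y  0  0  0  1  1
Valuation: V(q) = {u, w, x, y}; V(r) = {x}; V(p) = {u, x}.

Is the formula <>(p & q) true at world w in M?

At w: <>(p & q) requires p & q at some successor in {u, w}.
  p & q holds at u, so <>(p & q) is true at w.

Yes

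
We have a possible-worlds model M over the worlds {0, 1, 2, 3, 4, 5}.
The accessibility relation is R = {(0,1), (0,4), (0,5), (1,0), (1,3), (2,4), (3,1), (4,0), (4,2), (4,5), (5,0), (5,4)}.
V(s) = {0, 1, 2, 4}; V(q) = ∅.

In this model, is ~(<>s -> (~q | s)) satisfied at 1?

Recall that <>ψ holds at a world iff ψ holds at some accessible world.
At 1: <>s -> (~q | s) is true, so ~(<>s -> (~q | s)) is false.
  At 1: <>s is true, ~q | s is true, so <>s -> (~q | s) is true.
    At 1: <>s requires s at some successor in {0, 3}.
      s holds at 0, so <>s is true at 1.

No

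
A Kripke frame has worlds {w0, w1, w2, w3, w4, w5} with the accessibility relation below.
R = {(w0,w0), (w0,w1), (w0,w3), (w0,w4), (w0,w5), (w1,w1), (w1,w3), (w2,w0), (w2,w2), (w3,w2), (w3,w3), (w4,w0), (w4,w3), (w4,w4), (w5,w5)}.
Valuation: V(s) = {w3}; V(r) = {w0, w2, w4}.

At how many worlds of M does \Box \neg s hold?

Recall that \Box ψ holds at a world iff ψ holds at every accessible world, and \Diamond ψ holds iff ψ holds at some accessible world.
Let φ = \Box \neg s. Evaluate φ at each world:
  w0 (successors {w0, w1, w3, w4, w5}): φ is false.
  w1 (successors {w1, w3}): φ is false.
  w2 (successors {w0, w2}): φ is true.
  w3 (successors {w2, w3}): φ is false.
  w4 (successors {w0, w3, w4}): φ is false.
  w5 (successors {w5}): φ is true.
For instance, at w5:
  At w5: \Box \neg s requires \neg s at every successor {w5}.
    At w5: \neg s is true.
  So \Box \neg s is true at w5.
Satisfying worlds: {w2, w5}

2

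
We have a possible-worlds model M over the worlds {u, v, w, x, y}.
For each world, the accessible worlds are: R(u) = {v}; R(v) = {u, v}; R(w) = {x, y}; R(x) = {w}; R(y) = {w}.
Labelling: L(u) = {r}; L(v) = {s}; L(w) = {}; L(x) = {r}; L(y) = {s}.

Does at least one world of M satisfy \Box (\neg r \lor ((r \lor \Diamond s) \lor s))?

Recall that \Box ψ holds at a world iff ψ holds at every accessible world, and \Diamond ψ holds iff ψ holds at some accessible world.
Let φ = \Box (\neg r \lor ((r \lor \Diamond s) \lor s)). Evaluate φ at each world:
  u (successors {v}): φ is true.
  v (successors {u, v}): φ is true.
  w (successors {x, y}): φ is true.
  x (successors {w}): φ is true.
  y (successors {w}): φ is true.
Detail at u (witness):
  At u: \Box (\neg r \lor ((r \lor \Diamond s) \lor s)) requires \neg r \lor ((r \lor \Diamond s) \lor s) at every successor {v}.
      At v: \neg r is true, (r \lor \Diamond s) \lor s is true, so \neg r \lor ((r \lor \Diamond s) \lor s) is true.
  So \Box (\neg r \lor ((r \lor \Diamond s) \lor s)) is true at u.

Yes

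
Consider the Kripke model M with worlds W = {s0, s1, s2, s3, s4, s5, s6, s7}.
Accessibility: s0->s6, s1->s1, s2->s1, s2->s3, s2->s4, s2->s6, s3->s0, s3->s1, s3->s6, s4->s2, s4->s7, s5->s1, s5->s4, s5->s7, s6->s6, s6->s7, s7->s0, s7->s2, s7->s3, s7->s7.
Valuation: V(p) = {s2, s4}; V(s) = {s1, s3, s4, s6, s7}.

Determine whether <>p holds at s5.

Yes

At s5: <>p requires p at some successor in {s1, s4, s7}.
  p holds at s4, so <>p is true at s5.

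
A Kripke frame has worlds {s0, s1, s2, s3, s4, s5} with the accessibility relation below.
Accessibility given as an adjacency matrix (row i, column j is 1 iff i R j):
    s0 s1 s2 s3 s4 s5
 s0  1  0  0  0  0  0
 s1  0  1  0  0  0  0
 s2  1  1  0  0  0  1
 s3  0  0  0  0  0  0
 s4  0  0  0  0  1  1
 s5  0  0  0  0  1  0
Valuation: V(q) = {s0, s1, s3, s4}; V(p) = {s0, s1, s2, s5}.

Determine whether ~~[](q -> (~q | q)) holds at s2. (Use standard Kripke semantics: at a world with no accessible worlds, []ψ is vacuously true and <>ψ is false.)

Yes

At s2: ~[](q -> (~q | q)) is false, so ~~[](q -> (~q | q)) is true.
  At s2: [](q -> (~q | q)) is true, so ~[](q -> (~q | q)) is false.
    At s2: [](q -> (~q | q)) requires q -> (~q | q) at every successor {s0, s1, s5}.
      At s0: q -> (~q | q) is true.
      At s1: q -> (~q | q) is true.
      At s5: q -> (~q | q) is true.
    So [](q -> (~q | q)) is true at s2.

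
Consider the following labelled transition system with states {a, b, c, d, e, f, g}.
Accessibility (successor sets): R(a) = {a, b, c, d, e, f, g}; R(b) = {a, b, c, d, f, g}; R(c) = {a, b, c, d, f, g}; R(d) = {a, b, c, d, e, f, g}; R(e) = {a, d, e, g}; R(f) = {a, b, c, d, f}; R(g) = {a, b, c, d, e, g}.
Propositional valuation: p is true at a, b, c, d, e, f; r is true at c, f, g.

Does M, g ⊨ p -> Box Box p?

Yes

Recall that Box ψ holds at a world iff ψ holds at every accessible world, and Dia ψ holds iff ψ holds at some accessible world.
At g: p is false, Box Box p is false, so p -> Box Box p is true.
  At g: Box Box p requires Box p at every successor {a, b, c, d, e, g}.
    Box p fails at a, so Box Box p is false at g.
      At a: Box p requires p at every successor {a, b, c, d, e, f, g}.
        p fails at g, so Box p is false at a.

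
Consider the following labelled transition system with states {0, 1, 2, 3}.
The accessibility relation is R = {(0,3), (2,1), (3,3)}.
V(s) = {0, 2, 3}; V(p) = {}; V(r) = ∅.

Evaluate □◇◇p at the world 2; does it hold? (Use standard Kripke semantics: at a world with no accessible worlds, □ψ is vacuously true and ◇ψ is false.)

Recall that □ψ holds at a world iff ψ holds at every accessible world, and ◇ψ holds iff ψ holds at some accessible world.
At 2: □◇◇p requires ◇◇p at every successor {1}.
  ◇◇p fails at 1, so □◇◇p is false at 2.
    At 1: no accessible worlds, so ◇◇p is false.

No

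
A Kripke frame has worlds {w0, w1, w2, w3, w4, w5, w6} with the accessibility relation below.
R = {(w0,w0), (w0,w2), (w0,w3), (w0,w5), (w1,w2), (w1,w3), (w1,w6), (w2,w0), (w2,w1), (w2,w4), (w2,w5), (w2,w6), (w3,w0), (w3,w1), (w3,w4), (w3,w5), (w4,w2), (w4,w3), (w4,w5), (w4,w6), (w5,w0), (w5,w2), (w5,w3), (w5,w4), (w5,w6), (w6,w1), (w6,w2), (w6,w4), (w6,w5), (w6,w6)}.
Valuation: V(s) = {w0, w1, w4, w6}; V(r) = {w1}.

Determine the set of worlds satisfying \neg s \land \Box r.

Recall that \Box ψ holds at a world iff ψ holds at every accessible world, and \Diamond ψ holds iff ψ holds at some accessible world.
Let φ = \neg s \land \Box r. Evaluate φ at each world:
  w0 (successors {w0, w2, w3, w5}): φ is false.
  w1 (successors {w2, w3, w6}): φ is false.
  w2 (successors {w0, w1, w4, w5, w6}): φ is false.
  w3 (successors {w0, w1, w4, w5}): φ is false.
  w4 (successors {w2, w3, w5, w6}): φ is false.
  w5 (successors {w0, w2, w3, w4, w6}): φ is false.
  w6 (successors {w1, w2, w4, w5, w6}): φ is false.
For instance, at w3:
  At w3: \neg s is true, \Box r is false, so \neg s \land \Box r is false.
    At w3: \Box r requires r at every successor {w0, w1, w4, w5}.
      r fails at w0, so \Box r is false at w3.
Satisfying worlds: none.

none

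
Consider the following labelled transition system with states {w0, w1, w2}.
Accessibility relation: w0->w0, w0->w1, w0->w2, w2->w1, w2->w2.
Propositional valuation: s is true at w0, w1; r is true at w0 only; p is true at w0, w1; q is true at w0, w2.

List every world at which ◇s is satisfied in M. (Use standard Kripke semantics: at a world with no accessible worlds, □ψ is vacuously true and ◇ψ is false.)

w0, w2

Let φ = ◇s. Evaluate φ at each world:
  w0 (successors {w0, w1, w2}): φ is true.
  w1 (successors ∅): φ is false.
  w2 (successors {w1, w2}): φ is true.
For instance, at w0:
  At w0: ◇s requires s at some successor in {w0, w1, w2}.
    s holds at w0, so ◇s is true at w0.
Satisfying worlds: {w0, w2}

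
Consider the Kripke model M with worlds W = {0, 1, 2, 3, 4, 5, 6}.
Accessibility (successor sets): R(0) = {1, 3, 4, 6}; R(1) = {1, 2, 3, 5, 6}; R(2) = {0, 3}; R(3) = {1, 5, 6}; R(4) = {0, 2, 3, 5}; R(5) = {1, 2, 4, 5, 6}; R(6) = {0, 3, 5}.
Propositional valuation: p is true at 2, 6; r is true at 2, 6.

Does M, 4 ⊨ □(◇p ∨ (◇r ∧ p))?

No

At 4: □(◇p ∨ (◇r ∧ p)) requires ◇p ∨ (◇r ∧ p) at every successor {0, 2, 3, 5}.
  ◇p ∨ (◇r ∧ p) fails at 2, so □(◇p ∨ (◇r ∧ p)) is false at 4.
    At 2: ◇p is false, ◇r ∧ p is false, so ◇p ∨ (◇r ∧ p) is false.
      At 2: ◇p requires p at some successor in {0, 3}.
        At 0: p is false.
        At 3: p is false.
      So ◇p is false at 2.
      At 2: ◇r is false, p is true, so ◇r ∧ p is false.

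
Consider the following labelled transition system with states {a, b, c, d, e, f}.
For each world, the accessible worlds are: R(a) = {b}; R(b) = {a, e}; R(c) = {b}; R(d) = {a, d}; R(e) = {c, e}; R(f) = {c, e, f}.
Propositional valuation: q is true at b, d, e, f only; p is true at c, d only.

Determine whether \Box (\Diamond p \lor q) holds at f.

At f: \Box (\Diamond p \lor q) requires \Diamond p \lor q at every successor {c, e, f}.
  \Diamond p \lor q fails at c, so \Box (\Diamond p \lor q) is false at f.
    At c: \Diamond p is false, q is false, so \Diamond p \lor q is false.
      At c: \Diamond p requires p at some successor in {b}.
        At b: p is false.
      So \Diamond p is false at c.

No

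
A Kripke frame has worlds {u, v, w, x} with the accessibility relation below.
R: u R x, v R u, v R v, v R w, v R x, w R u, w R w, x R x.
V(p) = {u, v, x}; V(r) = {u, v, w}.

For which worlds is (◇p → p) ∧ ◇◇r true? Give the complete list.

v

Let φ = (◇p → p) ∧ ◇◇r. Evaluate φ at each world:
  u (successors {x}): φ is false.
  v (successors {u, v, w, x}): φ is true.
  w (successors {u, w}): φ is false.
  x (successors {x}): φ is false.
For instance, at w:
  At w: ◇p → p is false, ◇◇r is true, so (◇p → p) ∧ ◇◇r is false.
    At w: ◇p is true, p is false, so ◇p → p is false.
      At w: ◇p requires p at some successor in {u, w}.
        p holds at u, so ◇p is true at w.
    At w: ◇◇r requires ◇r at some successor in {u, w}.
      ◇r holds at w, so ◇◇r is true at w.
Satisfying worlds: {v}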